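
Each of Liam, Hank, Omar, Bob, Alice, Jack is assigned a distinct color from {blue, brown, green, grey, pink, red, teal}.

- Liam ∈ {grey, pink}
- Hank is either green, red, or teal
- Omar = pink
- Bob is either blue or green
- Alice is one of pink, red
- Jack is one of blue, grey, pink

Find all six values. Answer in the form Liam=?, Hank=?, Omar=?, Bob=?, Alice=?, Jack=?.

Liam=grey, Hank=teal, Omar=pink, Bob=green, Alice=red, Jack=blue

Omar's domain is down to {pink}, so Omar = pink. So Liam, Alice, Jack can't be pink.
Alice's domain is down to {red}, so Alice = red. So Hank can't be red.
Liam has just one choice, so Liam = grey. Eliminate grey elsewhere: Jack.
Jack has just one choice, so Jack = blue. Strike blue from Bob.
Bob's domain is down to {green}, so Bob = green. Eliminate green elsewhere: Hank.
Hank has just one choice, so Hank = teal.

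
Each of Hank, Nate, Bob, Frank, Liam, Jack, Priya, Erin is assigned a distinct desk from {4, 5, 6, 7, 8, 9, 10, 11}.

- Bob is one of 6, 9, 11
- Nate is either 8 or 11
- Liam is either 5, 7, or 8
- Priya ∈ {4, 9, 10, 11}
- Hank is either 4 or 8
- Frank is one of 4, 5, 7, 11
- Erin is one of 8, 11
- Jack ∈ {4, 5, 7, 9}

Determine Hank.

4

The 8 variables draw from only 8 values {4, 5, 6, 7, 8, 9, 10, 11}, so each is used; only Bob can be 6, hence Bob = 6.
Among the 7 still-open variables, 10 fits only Priya (and all 7 values in {4, 5, 7, 8, 9, 10, 11} must be used), so Priya = 10.
The 6 still-open variables draw from only 6 values {4, 5, 7, 8, 9, 11}, so each is used; only Jack can be 9, hence Jack = 9.
Nate and Erin between them cover only {8, 11} — a naked pair. Remove those values from Hank, Frank, Liam.
So Hank = 4.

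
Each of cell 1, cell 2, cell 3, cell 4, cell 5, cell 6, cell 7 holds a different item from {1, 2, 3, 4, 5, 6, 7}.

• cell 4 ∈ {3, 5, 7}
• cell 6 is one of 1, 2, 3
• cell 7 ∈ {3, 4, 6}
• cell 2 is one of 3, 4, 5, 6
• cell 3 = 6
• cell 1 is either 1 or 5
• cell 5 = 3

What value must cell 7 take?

4

cell 3 has just one choice, so cell 3 = 6. Remove 6 from cell 2, cell 7.
That leaves cell 5 = 3. Eliminate 3 elsewhere: cell 2, cell 4, cell 6, cell 7.
So cell 7 = 4.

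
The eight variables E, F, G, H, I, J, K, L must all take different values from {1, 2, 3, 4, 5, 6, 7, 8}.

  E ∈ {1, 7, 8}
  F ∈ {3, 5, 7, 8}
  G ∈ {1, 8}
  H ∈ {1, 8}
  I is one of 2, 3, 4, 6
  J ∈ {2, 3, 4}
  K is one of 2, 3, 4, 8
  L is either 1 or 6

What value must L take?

The 8 variables together cover exactly {1, 2, 3, 4, 5, 6, 7, 8} — 8 values for 8 variables — and 5 appears only in F's list, so F = 5.
Among the 7 still-open variables, 7 fits only E (and all 7 values in {1, 2, 3, 4, 6, 7, 8} must be used), so E = 7.
G and H share exactly the 2 values {1, 8}; by pigeonhole those values go to them, so strike 1, 8 from K, L.
So L = 6.

6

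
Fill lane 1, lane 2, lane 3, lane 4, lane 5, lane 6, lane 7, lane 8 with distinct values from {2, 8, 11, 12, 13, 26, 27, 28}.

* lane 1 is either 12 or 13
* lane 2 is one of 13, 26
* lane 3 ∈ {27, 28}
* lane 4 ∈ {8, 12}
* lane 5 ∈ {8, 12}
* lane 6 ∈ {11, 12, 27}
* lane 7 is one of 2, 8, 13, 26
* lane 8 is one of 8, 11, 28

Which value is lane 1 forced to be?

The 8 variables together cover exactly {2, 8, 11, 12, 13, 26, 27, 28} — 8 values for 8 variables — and 2 appears only in lane 7's list, so lane 7 = 2.
The 7 still-open variables draw from only 7 values {8, 11, 12, 13, 26, 27, 28}, so each is used; only lane 2 can be 26, hence lane 2 = 26.
Among the 6 still-open variables, 13 fits only lane 1 (and all 6 values in {8, 11, 12, 13, 27, 28} must be used), so lane 1 = 13.

13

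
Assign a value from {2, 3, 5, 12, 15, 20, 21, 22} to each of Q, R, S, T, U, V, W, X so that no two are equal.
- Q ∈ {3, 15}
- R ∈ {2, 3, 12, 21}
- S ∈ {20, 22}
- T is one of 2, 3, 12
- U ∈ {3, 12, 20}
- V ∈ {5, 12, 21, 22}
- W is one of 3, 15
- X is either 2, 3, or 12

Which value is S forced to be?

Among the 8 variables, 5 fits only V (and all 8 values in {2, 3, 5, 12, 15, 20, 21, 22} must be used), so V = 5.
The 7 still-open variables together cover exactly {2, 3, 12, 15, 20, 21, 22} — 7 values for 7 variables — and 21 appears only in R's list, so R = 21.
The 6 still-open variables together cover exactly {2, 3, 12, 15, 20, 22} — 6 values for 6 variables — and 22 appears only in S's list, so S = 22.

22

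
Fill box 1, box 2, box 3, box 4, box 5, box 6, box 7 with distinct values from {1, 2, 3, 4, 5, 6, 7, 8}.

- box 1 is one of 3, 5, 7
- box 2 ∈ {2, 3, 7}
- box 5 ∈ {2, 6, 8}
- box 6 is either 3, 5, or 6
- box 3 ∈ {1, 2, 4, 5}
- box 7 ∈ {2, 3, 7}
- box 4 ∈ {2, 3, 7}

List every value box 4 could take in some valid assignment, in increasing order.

2, 3, 7

box 2, box 4, box 7 between them cover only {2, 3, 7} — a naked triple. Remove those values from box 1, box 3, box 5, box 6.
That leaves box 1 = 5. Remove 5 from box 3, box 6.
box 6's domain is down to {6}, so box 6 = 6. Strike 6 from box 5.
That leaves box 5 = 8.
No further eliminations apply; box 4 can still be any of 2, 3, 7.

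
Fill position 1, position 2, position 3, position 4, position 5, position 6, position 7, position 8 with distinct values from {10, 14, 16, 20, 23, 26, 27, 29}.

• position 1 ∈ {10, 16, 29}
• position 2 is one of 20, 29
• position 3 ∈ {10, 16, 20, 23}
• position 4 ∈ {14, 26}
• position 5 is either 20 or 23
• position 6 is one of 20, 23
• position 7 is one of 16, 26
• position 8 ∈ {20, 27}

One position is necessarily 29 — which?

position 2

The 8 variables together cover exactly {10, 14, 16, 20, 23, 26, 27, 29} — 8 values for 8 variables — and 14 appears only in position 4's list, so position 4 = 14.
The 7 still-open variables together cover exactly {10, 16, 20, 23, 26, 27, 29} — 7 values for 7 variables — and 26 appears only in position 7's list, so position 7 = 26.
The 6 still-open variables draw from only 6 values {10, 16, 20, 23, 27, 29}, so each is used; only position 8 can be 27, hence position 8 = 27.
position 5 and position 6 between them cover only {20, 23} — a naked pair. Remove those values from position 2, position 3.
So 29 goes to position 2.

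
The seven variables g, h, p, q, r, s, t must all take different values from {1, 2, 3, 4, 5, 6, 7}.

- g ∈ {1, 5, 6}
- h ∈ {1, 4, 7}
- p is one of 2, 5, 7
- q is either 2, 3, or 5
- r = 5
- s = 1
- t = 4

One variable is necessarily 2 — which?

r's domain is down to {5}, so r = 5. Strike 5 from g, p, q.
s must be 1 (only option left). Eliminate 1 elsewhere: g, h.
t's domain is down to {4}, so t = 4. Strike 4 from h.
g's domain is down to {6}, so g = 6.
h's domain is down to {7}, so h = 7. Remove 7 from p.
So 2 goes to p.

p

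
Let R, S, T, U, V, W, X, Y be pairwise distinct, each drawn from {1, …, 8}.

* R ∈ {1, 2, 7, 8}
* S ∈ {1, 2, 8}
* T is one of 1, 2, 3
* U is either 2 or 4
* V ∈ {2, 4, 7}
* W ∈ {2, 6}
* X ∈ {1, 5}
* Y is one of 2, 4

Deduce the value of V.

The 8 variables together cover exactly {1, 2, 3, 4, 5, 6, 7, 8} — 8 values for 8 variables — and 3 appears only in T's list, so T = 3.
The 7 still-open variables together cover exactly {1, 2, 4, 5, 6, 7, 8} — 7 values for 7 variables — and 5 appears only in X's list, so X = 5.
The 6 still-open variables together cover exactly {1, 2, 4, 6, 7, 8} — 6 values for 6 variables — and 6 appears only in W's list, so W = 6.
U and Y between them cover only {2, 4} — a naked pair. Remove those values from R, S, V.
So V = 7.

7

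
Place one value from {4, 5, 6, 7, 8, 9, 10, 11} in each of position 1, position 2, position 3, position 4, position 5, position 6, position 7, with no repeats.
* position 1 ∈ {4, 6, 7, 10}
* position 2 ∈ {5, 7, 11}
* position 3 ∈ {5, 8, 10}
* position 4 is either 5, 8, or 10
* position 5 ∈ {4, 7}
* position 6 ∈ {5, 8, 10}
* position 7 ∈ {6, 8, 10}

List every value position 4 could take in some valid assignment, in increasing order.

5, 8, 10

The 7 variables together cover exactly {4, 5, 6, 7, 8, 10, 11} — 7 values for 7 variables — and 11 appears only in position 2's list, so position 2 = 11.
The 3 variables position 3, position 4, position 6 are confined to {5, 8, 10}, which locks those values in; drop them from position 1, position 7.
position 7 has just one choice, so position 7 = 6. Strike 6 from position 1.
No further eliminations apply; position 4 can still be any of 5, 8, 10.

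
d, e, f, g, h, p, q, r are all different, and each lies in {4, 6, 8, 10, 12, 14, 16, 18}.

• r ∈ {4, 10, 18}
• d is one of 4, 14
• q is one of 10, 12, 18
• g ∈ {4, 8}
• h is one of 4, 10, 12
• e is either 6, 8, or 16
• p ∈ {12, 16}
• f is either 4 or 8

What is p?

The 8 variables draw from only 8 values {4, 6, 8, 10, 12, 14, 16, 18}, so each is used; only e can be 6, hence e = 6.
The 7 still-open variables draw from only 7 values {4, 8, 10, 12, 14, 16, 18}, so each is used; only d can be 14, hence d = 14.
The 6 still-open variables together cover exactly {4, 8, 10, 12, 16, 18} — 6 values for 6 variables — and 16 appears only in p's list, so p = 16.

16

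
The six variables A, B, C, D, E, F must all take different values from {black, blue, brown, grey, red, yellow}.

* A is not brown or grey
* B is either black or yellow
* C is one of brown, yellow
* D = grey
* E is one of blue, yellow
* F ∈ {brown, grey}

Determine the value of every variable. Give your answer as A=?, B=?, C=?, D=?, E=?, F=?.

A=red, B=black, C=yellow, D=grey, E=blue, F=brown

D's domain is down to {grey}, so D = grey. So F can't be grey.
F has just one choice, so F = brown. Eliminate brown elsewhere: C.
C has just one choice, so C = yellow. So A, B, E can't be yellow.
E must be blue (only option left). So A can't be blue.
That leaves B = black. Remove black from A.
A's domain is down to {red}, so A = red.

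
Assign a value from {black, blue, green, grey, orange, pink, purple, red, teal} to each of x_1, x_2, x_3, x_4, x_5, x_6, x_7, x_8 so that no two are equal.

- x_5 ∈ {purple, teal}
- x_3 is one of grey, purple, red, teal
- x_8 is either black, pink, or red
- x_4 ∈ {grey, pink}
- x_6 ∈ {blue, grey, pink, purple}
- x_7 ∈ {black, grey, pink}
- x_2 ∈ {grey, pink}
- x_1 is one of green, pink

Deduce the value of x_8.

red

The 8 variables draw from only 8 values {black, blue, green, grey, pink, purple, red, teal}, so each is used; only x_6 can be blue, hence x_6 = blue.
Among the 7 still-open variables, green fits only x_1 (and all 7 values in {black, green, grey, pink, purple, red, teal} must be used), so x_1 = green.
x_2 and x_4 share exactly the 2 values {grey, pink}; by pigeonhole those values go to them, so strike grey, pink from x_3, x_7, x_8.
x_7 must be black (only option left). So x_8 can't be black.
So x_8 = red.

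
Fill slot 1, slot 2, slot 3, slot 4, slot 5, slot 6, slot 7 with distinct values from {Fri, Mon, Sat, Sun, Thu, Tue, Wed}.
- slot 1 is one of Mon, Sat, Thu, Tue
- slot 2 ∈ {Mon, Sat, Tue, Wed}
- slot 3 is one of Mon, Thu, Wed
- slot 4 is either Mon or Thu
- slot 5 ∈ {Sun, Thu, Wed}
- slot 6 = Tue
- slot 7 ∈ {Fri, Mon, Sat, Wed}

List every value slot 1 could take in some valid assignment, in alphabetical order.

slot 6 must be Tue (only option left). Remove Tue from slot 1, slot 2.
The 6 still-open variables draw from only 6 values {Fri, Mon, Sat, Sun, Thu, Wed}, so each is used; only slot 7 can be Fri, hence slot 7 = Fri.
Among the 5 still-open variables, Sun fits only slot 5 (and all 5 values in {Mon, Sat, Sun, Thu, Wed} must be used), so slot 5 = Sun.
No further eliminations apply; slot 1 can still be any of Mon, Sat, Thu.

Mon, Sat, Thu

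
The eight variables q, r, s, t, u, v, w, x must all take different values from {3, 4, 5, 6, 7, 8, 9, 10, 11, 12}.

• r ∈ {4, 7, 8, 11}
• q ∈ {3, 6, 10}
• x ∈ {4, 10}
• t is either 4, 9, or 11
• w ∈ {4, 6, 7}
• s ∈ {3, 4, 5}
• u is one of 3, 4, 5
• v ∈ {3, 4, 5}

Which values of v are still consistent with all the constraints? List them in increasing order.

3, 4, 5

s, u, v between them cover only {3, 4, 5} — a naked triple. Remove those values from q, r, t, w, x.
x's domain is down to {10}, so x = 10. So q can't be 10.
q must be 6 (only option left). Eliminate 6 elsewhere: w.
w has just one choice, so w = 7. So r can't be 7.
No further eliminations apply; v can still be any of 3, 4, 5.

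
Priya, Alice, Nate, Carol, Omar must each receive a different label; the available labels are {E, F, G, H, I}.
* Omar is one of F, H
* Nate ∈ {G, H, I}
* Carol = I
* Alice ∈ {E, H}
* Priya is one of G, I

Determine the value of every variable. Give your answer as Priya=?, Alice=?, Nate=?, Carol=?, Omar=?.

Priya=G, Alice=E, Nate=H, Carol=I, Omar=F

Carol's domain is down to {I}, so Carol = I. Remove I from Priya, Nate.
Priya has just one choice, so Priya = G. So Nate can't be G.
Nate's domain is down to {H}, so Nate = H. Eliminate H elsewhere: Alice, Omar.
Omar has just one choice, so Omar = F.
Alice's domain is down to {E}, so Alice = E.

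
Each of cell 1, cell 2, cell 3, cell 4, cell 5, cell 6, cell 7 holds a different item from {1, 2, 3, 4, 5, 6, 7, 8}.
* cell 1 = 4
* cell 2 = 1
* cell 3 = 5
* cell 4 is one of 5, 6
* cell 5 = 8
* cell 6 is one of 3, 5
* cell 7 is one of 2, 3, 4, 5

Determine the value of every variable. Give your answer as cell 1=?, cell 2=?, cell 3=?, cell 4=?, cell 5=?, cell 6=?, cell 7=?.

cell 1=4, cell 2=1, cell 3=5, cell 4=6, cell 5=8, cell 6=3, cell 7=2

cell 1's domain is down to {4}, so cell 1 = 4. Remove 4 from cell 7.
That leaves cell 2 = 1.
cell 3 must be 5 (only option left). Eliminate 5 elsewhere: cell 4, cell 6, cell 7.
That leaves cell 4 = 6.
That leaves cell 5 = 8.
cell 6 must be 3 (only option left). Eliminate 3 elsewhere: cell 7.
cell 7 has just one choice, so cell 7 = 2.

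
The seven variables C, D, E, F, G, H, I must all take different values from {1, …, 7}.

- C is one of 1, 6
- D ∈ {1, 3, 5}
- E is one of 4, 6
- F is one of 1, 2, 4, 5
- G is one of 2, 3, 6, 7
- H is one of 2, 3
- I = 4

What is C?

1

I must be 4 (only option left). Strike 4 from E, F.
E must be 6 (only option left). Remove 6 from C, G.
So C = 1.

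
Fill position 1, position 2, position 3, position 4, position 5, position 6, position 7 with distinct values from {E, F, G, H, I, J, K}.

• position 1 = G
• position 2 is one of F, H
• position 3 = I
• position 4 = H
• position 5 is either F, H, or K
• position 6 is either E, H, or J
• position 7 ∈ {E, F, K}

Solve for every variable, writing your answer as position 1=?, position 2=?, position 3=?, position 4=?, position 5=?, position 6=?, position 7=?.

position 1=G, position 2=F, position 3=I, position 4=H, position 5=K, position 6=J, position 7=E

position 1 has just one choice, so position 1 = G.
That leaves position 3 = I.
position 4 has just one choice, so position 4 = H. Strike H from position 2, position 5, position 6.
position 2 has just one choice, so position 2 = F. Remove F from position 5, position 7.
position 5 must be K (only option left). So position 7 can't be K.
position 7 must be E (only option left). So position 6 can't be E.
position 6 has just one choice, so position 6 = J.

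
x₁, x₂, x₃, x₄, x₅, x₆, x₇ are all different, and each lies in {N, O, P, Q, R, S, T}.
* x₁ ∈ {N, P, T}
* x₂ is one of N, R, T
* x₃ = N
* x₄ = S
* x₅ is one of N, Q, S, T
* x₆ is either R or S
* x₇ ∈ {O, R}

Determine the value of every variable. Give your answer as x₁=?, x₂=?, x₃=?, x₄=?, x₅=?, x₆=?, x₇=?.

x₁=P, x₂=T, x₃=N, x₄=S, x₅=Q, x₆=R, x₇=O

x₃'s domain is down to {N}, so x₃ = N. Strike N from x₁, x₂, x₅.
x₄ has just one choice, so x₄ = S. Remove S from x₅, x₆.
x₆ must be R (only option left). Eliminate R elsewhere: x₂, x₇.
x₇'s domain is down to {O}, so x₇ = O.
That leaves x₂ = T. Remove T from x₁, x₅.
x₅ has just one choice, so x₅ = Q.
x₁ must be P (only option left).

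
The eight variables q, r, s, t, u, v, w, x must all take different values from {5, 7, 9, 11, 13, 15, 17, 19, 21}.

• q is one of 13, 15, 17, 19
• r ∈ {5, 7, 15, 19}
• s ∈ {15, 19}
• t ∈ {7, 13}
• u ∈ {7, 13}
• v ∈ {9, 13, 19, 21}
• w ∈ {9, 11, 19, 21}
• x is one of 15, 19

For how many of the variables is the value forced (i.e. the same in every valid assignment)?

2

s and x share exactly the 2 values {15, 19}; by pigeonhole those values go to them, so strike 15, 19 from q, r, v, w.
t and u share exactly the 2 values {7, 13}; by pigeonhole those values go to them, so strike 7, 13 from q, r, v.
q has just one choice, so q = 17.
That leaves r = 5.
Determined: q=17, r=5. The other variables each still have more than one consistent value. That makes 2.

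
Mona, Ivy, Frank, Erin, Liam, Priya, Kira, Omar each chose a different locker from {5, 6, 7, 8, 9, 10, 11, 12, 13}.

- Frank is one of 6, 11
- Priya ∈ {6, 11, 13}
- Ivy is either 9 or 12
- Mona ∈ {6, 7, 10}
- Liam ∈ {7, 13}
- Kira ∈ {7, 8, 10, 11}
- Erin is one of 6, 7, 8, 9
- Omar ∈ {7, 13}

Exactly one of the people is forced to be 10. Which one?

Mona

The 8 variables together cover exactly {6, 7, 8, 9, 10, 11, 12, 13} — 8 values for 8 variables — and 12 appears only in Ivy's list, so Ivy = 12.
Among the 7 still-open variables, 9 fits only Erin (and all 7 values in {6, 7, 8, 9, 10, 11, 13} must be used), so Erin = 9.
The 6 still-open variables together cover exactly {6, 7, 8, 10, 11, 13} — 6 values for 6 variables — and 8 appears only in Kira's list, so Kira = 8.
Among the 5 still-open variables, 10 fits only Mona (and all 5 values in {6, 7, 10, 11, 13} must be used), so Mona = 10.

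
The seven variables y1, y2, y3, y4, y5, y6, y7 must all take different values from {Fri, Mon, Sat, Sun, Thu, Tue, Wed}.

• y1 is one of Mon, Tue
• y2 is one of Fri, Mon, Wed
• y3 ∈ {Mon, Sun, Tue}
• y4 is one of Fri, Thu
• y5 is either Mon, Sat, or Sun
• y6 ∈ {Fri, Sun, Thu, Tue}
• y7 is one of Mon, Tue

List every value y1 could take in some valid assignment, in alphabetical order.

The 7 variables together cover exactly {Fri, Mon, Sat, Sun, Thu, Tue, Wed} — 7 values for 7 variables — and Sat appears only in y5's list, so y5 = Sat.
The 6 still-open variables draw from only 6 values {Fri, Mon, Sun, Thu, Tue, Wed}, so each is used; only y2 can be Wed, hence y2 = Wed.
y1 and y7 share exactly the 2 values {Mon, Tue}; by pigeonhole those values go to them, so strike Mon, Tue from y3, y6.
y3 must be Sun (only option left). Remove Sun from y6.
No further eliminations apply; y1 can still be any of Mon, Tue.

Mon, Tue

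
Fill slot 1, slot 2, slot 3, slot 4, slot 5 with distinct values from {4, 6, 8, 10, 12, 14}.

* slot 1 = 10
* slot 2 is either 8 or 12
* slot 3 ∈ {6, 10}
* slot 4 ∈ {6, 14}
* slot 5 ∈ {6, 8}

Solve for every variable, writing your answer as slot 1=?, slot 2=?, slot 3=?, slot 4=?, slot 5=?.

slot 1=10, slot 2=12, slot 3=6, slot 4=14, slot 5=8

slot 1's domain is down to {10}, so slot 1 = 10. Eliminate 10 elsewhere: slot 3.
slot 3's domain is down to {6}, so slot 3 = 6. Remove 6 from slot 4, slot 5.
slot 4's domain is down to {14}, so slot 4 = 14.
slot 5 has just one choice, so slot 5 = 8. Strike 8 from slot 2.
slot 2's domain is down to {12}, so slot 2 = 12.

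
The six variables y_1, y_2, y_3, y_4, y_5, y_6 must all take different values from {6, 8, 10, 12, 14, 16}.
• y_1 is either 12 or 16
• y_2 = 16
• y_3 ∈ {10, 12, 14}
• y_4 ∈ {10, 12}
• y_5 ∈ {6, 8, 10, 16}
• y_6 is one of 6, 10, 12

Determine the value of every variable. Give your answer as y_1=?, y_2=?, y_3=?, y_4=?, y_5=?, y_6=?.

y_1=12, y_2=16, y_3=14, y_4=10, y_5=8, y_6=6

y_2 must be 16 (only option left). Eliminate 16 elsewhere: y_1, y_5.
That leaves y_1 = 12. So y_3, y_4, y_6 can't be 12.
y_4's domain is down to {10}, so y_4 = 10. So y_3, y_5, y_6 can't be 10.
y_6's domain is down to {6}, so y_6 = 6. So y_5 can't be 6.
That leaves y_3 = 14.
That leaves y_5 = 8.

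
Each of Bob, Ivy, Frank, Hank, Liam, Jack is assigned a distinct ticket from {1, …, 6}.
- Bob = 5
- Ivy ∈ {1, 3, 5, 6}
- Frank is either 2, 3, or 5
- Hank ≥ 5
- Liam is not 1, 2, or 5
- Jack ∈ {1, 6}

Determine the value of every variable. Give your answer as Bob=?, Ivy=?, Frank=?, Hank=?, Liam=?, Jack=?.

Bob=5, Ivy=3, Frank=2, Hank=6, Liam=4, Jack=1

Bob must be 5 (only option left). Eliminate 5 elsewhere: Ivy, Frank, Hank.
Hank has just one choice, so Hank = 6. Remove 6 from Ivy, Liam, Jack.
That leaves Jack = 1. Strike 1 from Ivy.
Ivy has just one choice, so Ivy = 3. Eliminate 3 elsewhere: Frank, Liam.
Frank's domain is down to {2}, so Frank = 2.
Liam must be 4 (only option left).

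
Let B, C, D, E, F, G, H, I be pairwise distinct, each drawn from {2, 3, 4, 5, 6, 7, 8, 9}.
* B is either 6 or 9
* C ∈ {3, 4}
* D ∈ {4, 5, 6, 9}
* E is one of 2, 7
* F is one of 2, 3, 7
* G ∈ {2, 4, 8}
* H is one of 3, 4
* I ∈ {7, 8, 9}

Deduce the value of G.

Among the 8 variables, 5 fits only D (and all 8 values in {2, 3, 4, 5, 6, 7, 8, 9} must be used), so D = 5.
The 7 still-open variables draw from only 7 values {2, 3, 4, 6, 7, 8, 9}, so each is used; only B can be 6, hence B = 6.
The 6 still-open variables together cover exactly {2, 3, 4, 7, 8, 9} — 6 values for 6 variables — and 9 appears only in I's list, so I = 9.
The 5 still-open variables draw from only 5 values {2, 3, 4, 7, 8}, so each is used; only G can be 8, hence G = 8.

8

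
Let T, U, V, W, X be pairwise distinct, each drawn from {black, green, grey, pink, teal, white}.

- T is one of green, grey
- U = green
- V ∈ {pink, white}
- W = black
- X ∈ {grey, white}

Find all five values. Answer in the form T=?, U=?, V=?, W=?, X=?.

T=grey, U=green, V=pink, W=black, X=white

U must be green (only option left). Eliminate green elsewhere: T.
W's domain is down to {black}, so W = black.
T's domain is down to {grey}, so T = grey. Strike grey from X.
X has just one choice, so X = white. So V can't be white.
V's domain is down to {pink}, so V = pink.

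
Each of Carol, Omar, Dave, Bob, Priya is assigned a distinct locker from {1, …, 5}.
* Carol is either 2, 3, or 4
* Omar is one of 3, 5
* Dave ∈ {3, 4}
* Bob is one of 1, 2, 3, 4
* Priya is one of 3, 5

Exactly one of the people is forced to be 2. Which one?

Carol

Among the 5 variables, 1 fits only Bob (and all 5 values in {1, 2, 3, 4, 5} must be used), so Bob = 1.
Among the 4 still-open variables, 2 fits only Carol (and all 4 values in {2, 3, 4, 5} must be used), so Carol = 2.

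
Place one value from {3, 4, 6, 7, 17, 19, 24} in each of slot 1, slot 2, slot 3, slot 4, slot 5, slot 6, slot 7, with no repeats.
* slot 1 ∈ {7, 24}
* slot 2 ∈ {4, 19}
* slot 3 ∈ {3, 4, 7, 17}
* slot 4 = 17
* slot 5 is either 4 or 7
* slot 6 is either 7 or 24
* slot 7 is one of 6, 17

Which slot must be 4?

slot 4 has just one choice, so slot 4 = 17. Strike 17 from slot 3, slot 7.
slot 7 must be 6 (only option left).
The 5 still-open variables draw from only 5 values {3, 4, 7, 19, 24}, so each is used; only slot 3 can be 3, hence slot 3 = 3.
The 4 still-open variables together cover exactly {4, 7, 19, 24} — 4 values for 4 variables — and 19 appears only in slot 2's list, so slot 2 = 19.
The 3 still-open variables together cover exactly {4, 7, 24} — 3 values for 3 variables — and 4 appears only in slot 5's list, so slot 5 = 4.

slot 5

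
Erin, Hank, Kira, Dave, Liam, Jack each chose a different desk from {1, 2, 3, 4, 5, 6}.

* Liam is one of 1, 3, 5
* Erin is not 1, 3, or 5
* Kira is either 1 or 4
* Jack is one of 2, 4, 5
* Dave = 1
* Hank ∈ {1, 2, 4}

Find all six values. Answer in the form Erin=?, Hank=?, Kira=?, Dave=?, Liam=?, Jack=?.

Erin=6, Hank=2, Kira=4, Dave=1, Liam=3, Jack=5

Dave's domain is down to {1}, so Dave = 1. Strike 1 from Hank, Kira, Liam.
Kira has just one choice, so Kira = 4. Strike 4 from Erin, Hank, Jack.
Hank has just one choice, so Hank = 2. Strike 2 from Erin, Jack.
That leaves Jack = 5. Remove 5 from Liam.
Erin has just one choice, so Erin = 6.
Liam's domain is down to {3}, so Liam = 3.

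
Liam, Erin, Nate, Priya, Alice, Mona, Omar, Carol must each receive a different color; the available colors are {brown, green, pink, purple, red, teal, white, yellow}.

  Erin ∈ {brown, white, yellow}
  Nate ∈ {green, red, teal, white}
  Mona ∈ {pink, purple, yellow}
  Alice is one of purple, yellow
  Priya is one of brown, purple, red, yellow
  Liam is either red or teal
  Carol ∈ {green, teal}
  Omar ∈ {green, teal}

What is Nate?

white

The 8 variables together cover exactly {brown, green, pink, purple, red, teal, white, yellow} — 8 values for 8 variables — and pink appears only in Mona's list, so Mona = pink.
Omar and Carol between them cover only {green, teal} — a naked pair. Remove those values from Liam, Nate.
Liam has just one choice, so Liam = red. Remove red from Nate, Priya.
So Nate = white.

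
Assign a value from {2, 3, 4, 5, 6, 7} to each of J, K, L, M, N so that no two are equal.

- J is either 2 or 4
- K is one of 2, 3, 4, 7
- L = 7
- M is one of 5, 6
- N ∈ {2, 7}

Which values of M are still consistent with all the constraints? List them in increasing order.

5, 6

L has just one choice, so L = 7. So K, N can't be 7.
N's domain is down to {2}, so N = 2. Strike 2 from J, K.
That leaves J = 4. So K can't be 4.
K must be 3 (only option left).
No further eliminations apply; M can still be any of 5, 6.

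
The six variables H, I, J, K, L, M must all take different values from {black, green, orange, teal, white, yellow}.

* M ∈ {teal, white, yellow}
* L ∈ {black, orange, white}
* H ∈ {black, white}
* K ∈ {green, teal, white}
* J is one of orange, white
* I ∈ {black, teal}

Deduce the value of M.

Among the 6 variables, green fits only K (and all 6 values in {black, green, orange, teal, white, yellow} must be used), so K = green.
Among the 5 still-open variables, yellow fits only M (and all 5 values in {black, orange, teal, white, yellow} must be used), so M = yellow.

yellow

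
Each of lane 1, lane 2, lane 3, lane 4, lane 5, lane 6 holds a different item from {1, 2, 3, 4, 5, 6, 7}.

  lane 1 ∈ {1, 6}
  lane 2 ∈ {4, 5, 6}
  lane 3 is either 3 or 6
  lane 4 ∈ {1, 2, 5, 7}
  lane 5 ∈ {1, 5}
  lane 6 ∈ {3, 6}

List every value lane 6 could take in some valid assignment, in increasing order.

3, 6

The 2 variables lane 3 and lane 6 are confined to {3, 6}, which locks those values in; drop them from lane 1, lane 2.
lane 1's domain is down to {1}, so lane 1 = 1. Eliminate 1 elsewhere: lane 4, lane 5.
lane 5's domain is down to {5}, so lane 5 = 5. Eliminate 5 elsewhere: lane 2, lane 4.
lane 2's domain is down to {4}, so lane 2 = 4.
No further eliminations apply; lane 6 can still be any of 3, 6.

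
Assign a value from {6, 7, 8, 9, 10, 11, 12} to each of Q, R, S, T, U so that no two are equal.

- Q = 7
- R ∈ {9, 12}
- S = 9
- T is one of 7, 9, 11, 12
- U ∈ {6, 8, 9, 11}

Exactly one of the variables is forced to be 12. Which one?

Q's domain is down to {7}, so Q = 7. Remove 7 from T.
That leaves S = 9. Strike 9 from R, T, U.
So 12 goes to R.

R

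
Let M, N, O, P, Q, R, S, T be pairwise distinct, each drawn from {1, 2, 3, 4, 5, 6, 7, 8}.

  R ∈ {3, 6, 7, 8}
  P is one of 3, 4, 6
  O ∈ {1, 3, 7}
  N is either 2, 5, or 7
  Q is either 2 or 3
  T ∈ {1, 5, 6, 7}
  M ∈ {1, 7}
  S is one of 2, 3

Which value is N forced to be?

The 8 variables together cover exactly {1, 2, 3, 4, 5, 6, 7, 8} — 8 values for 8 variables — and 4 appears only in P's list, so P = 4.
The 7 still-open variables draw from only 7 values {1, 2, 3, 5, 6, 7, 8}, so each is used; only R can be 8, hence R = 8.
The 6 still-open variables together cover exactly {1, 2, 3, 5, 6, 7} — 6 values for 6 variables — and 6 appears only in T's list, so T = 6.
The 5 still-open variables draw from only 5 values {1, 2, 3, 5, 7}, so each is used; only N can be 5, hence N = 5.

5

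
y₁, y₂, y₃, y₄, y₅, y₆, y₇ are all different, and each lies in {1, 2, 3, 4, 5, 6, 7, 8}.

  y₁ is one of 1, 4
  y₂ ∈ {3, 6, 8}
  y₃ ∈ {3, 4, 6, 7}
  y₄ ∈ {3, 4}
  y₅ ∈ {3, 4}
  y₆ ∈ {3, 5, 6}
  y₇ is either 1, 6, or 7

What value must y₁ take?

1

The 7 variables draw from only 7 values {1, 3, 4, 5, 6, 7, 8}, so each is used; only y₆ can be 5, hence y₆ = 5.
The 6 still-open variables together cover exactly {1, 3, 4, 6, 7, 8} — 6 values for 6 variables — and 8 appears only in y₂'s list, so y₂ = 8.
The 2 variables y₄ and y₅ are confined to {3, 4}, which locks those values in; drop them from y₁, y₃.
So y₁ = 1.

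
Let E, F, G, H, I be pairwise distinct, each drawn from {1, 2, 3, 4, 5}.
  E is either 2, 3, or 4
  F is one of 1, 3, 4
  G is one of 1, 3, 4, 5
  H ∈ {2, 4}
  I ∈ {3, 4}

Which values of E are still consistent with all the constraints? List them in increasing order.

2, 3, 4

The 5 variables draw from only 5 values {1, 2, 3, 4, 5}, so each is used; only G can be 5, hence G = 5.
Among the 4 still-open variables, 1 fits only F (and all 4 values in {1, 2, 3, 4} must be used), so F = 1.
No further eliminations apply; E can still be any of 2, 3, 4.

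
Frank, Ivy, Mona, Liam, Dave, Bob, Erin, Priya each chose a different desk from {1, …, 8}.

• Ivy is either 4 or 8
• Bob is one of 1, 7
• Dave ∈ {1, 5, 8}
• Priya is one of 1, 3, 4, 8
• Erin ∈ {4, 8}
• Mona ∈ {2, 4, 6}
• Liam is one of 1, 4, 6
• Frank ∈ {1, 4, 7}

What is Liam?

6

The 8 variables draw from only 8 values {1, 2, 3, 4, 5, 6, 7, 8}, so each is used; only Mona can be 2, hence Mona = 2.
Among the 7 still-open variables, 3 fits only Priya (and all 7 values in {1, 3, 4, 5, 6, 7, 8} must be used), so Priya = 3.
The 6 still-open variables together cover exactly {1, 4, 5, 6, 7, 8} — 6 values for 6 variables — and 5 appears only in Dave's list, so Dave = 5.
The 5 still-open variables together cover exactly {1, 4, 6, 7, 8} — 5 values for 5 variables — and 6 appears only in Liam's list, so Liam = 6.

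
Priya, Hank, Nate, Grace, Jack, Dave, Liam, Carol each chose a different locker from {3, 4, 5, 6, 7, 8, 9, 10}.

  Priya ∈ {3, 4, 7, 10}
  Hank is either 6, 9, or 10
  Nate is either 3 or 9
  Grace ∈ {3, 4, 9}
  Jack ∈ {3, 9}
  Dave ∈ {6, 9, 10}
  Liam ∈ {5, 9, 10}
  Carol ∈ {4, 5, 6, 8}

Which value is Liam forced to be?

The 8 variables draw from only 8 values {3, 4, 5, 6, 7, 8, 9, 10}, so each is used; only Priya can be 7, hence Priya = 7.
Among the 7 still-open variables, 8 fits only Carol (and all 7 values in {3, 4, 5, 6, 8, 9, 10} must be used), so Carol = 8.
The 6 still-open variables together cover exactly {3, 4, 5, 6, 9, 10} — 6 values for 6 variables — and 4 appears only in Grace's list, so Grace = 4.
Among the 5 still-open variables, 5 fits only Liam (and all 5 values in {3, 5, 6, 9, 10} must be used), so Liam = 5.

5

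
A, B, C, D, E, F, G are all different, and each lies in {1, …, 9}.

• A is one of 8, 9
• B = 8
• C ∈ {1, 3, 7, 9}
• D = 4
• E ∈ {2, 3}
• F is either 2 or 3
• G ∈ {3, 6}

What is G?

6

B has just one choice, so B = 8. Remove 8 from A.
D must be 4 (only option left).
A must be 9 (only option left). Remove 9 from C.
E and F between them cover only {2, 3} — a naked pair. Remove those values from C, G.
So G = 6.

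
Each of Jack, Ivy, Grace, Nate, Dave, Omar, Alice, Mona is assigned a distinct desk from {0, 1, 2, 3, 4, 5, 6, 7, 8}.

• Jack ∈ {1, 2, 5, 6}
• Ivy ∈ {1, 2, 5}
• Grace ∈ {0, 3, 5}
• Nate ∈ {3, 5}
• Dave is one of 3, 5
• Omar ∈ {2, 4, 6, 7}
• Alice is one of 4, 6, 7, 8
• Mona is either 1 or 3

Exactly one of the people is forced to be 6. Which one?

Nate and Dave share exactly the 2 values {3, 5}; by pigeonhole those values go to them, so strike 3, 5 from Jack, Ivy, Grace, Mona.
That leaves Grace = 0.
That leaves Mona = 1. So Jack, Ivy can't be 1.
Ivy has just one choice, so Ivy = 2. Eliminate 2 elsewhere: Jack, Omar.
So 6 goes to Jack.

Jack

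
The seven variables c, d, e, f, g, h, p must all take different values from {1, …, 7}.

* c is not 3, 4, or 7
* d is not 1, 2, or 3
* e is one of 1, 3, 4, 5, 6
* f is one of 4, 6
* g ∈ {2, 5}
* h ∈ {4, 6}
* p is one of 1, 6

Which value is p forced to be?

The 7 variables draw from only 7 values {1, 2, 3, 4, 5, 6, 7}, so each is used; only e can be 3, hence e = 3.
The 6 still-open variables together cover exactly {1, 2, 4, 5, 6, 7} — 6 values for 6 variables — and 7 appears only in d's list, so d = 7.
The 2 variables f and h are confined to {4, 6}, which locks those values in; drop them from c, p.
So p = 1.

1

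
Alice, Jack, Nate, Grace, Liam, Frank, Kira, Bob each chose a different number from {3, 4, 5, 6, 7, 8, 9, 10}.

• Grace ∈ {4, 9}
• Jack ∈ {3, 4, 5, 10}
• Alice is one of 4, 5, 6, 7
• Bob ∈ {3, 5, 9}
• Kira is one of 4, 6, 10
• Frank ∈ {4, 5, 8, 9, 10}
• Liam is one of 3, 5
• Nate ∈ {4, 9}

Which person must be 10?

Jack

The 8 variables together cover exactly {3, 4, 5, 6, 7, 8, 9, 10} — 8 values for 8 variables — and 7 appears only in Alice's list, so Alice = 7.
The 7 still-open variables together cover exactly {3, 4, 5, 6, 8, 9, 10} — 7 values for 7 variables — and 6 appears only in Kira's list, so Kira = 6.
The 6 still-open variables together cover exactly {3, 4, 5, 8, 9, 10} — 6 values for 6 variables — and 8 appears only in Frank's list, so Frank = 8.
The 5 still-open variables together cover exactly {3, 4, 5, 9, 10} — 5 values for 5 variables — and 10 appears only in Jack's list, so Jack = 10.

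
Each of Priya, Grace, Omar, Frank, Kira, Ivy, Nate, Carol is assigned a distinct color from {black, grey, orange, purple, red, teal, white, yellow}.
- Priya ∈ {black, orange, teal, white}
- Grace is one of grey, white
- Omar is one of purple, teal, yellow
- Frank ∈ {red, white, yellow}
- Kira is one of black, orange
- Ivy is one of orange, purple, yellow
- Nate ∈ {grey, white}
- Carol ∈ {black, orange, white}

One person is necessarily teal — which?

Priya

The 8 variables together cover exactly {black, grey, orange, purple, red, teal, white, yellow} — 8 values for 8 variables — and red appears only in Frank's list, so Frank = red.
The 2 variables Grace and Nate are confined to {grey, white}, which locks those values in; drop them from Priya, Carol.
The 2 variables Kira and Carol are confined to {black, orange}, which locks those values in; drop them from Priya, Ivy.
So teal goes to Priya.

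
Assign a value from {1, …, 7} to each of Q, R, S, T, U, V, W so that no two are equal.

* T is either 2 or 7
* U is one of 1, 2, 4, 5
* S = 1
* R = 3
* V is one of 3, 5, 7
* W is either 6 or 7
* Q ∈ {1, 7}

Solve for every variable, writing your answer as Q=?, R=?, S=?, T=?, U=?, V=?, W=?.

Q=7, R=3, S=1, T=2, U=4, V=5, W=6

R must be 3 (only option left). So V can't be 3.
S must be 1 (only option left). Remove 1 from Q, U.
Q must be 7 (only option left). Remove 7 from T, V, W.
T has just one choice, so T = 2. Remove 2 from U.
V's domain is down to {5}, so V = 5. Strike 5 from U.
W must be 6 (only option left).
U has just one choice, so U = 4.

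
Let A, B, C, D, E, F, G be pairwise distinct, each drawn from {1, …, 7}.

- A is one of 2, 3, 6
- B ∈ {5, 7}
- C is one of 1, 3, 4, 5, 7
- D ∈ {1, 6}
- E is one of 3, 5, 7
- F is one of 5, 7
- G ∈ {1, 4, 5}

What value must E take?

The 7 variables together cover exactly {1, 2, 3, 4, 5, 6, 7} — 7 values for 7 variables — and 2 appears only in A's list, so A = 2.
The 6 still-open variables together cover exactly {1, 3, 4, 5, 6, 7} — 6 values for 6 variables — and 6 appears only in D's list, so D = 6.
B and F share exactly the 2 values {5, 7}; by pigeonhole those values go to them, so strike 5, 7 from C, E, G.
So E = 3.

3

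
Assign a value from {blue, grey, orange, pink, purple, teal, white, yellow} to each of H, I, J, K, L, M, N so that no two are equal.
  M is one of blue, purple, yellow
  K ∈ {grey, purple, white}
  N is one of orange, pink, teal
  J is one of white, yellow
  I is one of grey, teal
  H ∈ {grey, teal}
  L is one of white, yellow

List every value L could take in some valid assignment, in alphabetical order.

H and I between them cover only {grey, teal} — a naked pair. Remove those values from K, N.
J and L share exactly the 2 values {white, yellow}; by pigeonhole those values go to them, so strike white, yellow from K, M.
K has just one choice, so K = purple. Strike purple from M.
M has just one choice, so M = blue.
No further eliminations apply; L can still be any of white, yellow.

white, yellow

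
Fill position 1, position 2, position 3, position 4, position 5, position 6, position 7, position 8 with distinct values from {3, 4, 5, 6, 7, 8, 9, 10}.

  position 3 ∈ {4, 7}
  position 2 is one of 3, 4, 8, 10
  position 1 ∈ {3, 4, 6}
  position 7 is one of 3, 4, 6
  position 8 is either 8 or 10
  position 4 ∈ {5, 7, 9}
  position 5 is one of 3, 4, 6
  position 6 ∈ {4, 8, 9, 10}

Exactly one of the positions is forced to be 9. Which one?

position 6

The 8 variables together cover exactly {3, 4, 5, 6, 7, 8, 9, 10} — 8 values for 8 variables — and 5 appears only in position 4's list, so position 4 = 5.
The 7 still-open variables together cover exactly {3, 4, 6, 7, 8, 9, 10} — 7 values for 7 variables — and 7 appears only in position 3's list, so position 3 = 7.
The 6 still-open variables together cover exactly {3, 4, 6, 8, 9, 10} — 6 values for 6 variables — and 9 appears only in position 6's list, so position 6 = 9.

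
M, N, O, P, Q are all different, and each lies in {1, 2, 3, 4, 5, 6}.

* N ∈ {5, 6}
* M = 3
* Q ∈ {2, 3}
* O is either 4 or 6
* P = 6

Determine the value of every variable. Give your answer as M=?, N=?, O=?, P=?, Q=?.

M must be 3 (only option left). Strike 3 from Q.
P has just one choice, so P = 6. Remove 6 from N, O.
Q has just one choice, so Q = 2.
That leaves N = 5.
O has just one choice, so O = 4.

M=3, N=5, O=4, P=6, Q=2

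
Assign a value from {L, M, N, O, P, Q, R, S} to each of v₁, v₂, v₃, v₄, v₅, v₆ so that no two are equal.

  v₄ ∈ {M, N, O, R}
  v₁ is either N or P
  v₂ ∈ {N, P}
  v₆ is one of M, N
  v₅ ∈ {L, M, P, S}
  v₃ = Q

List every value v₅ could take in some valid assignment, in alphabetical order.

L, S

v₃'s domain is down to {Q}, so v₃ = Q.
v₁ and v₂ between them cover only {N, P} — a naked pair. Remove those values from v₄, v₅, v₆.
v₆ must be M (only option left). Strike M from v₄, v₅.
No further eliminations apply; v₅ can still be any of L, S.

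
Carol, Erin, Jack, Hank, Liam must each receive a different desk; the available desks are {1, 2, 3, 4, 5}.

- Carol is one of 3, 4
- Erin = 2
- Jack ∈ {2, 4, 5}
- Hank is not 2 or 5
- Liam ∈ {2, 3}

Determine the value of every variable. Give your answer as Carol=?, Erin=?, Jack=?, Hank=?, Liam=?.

Carol=4, Erin=2, Jack=5, Hank=1, Liam=3

Erin must be 2 (only option left). Strike 2 from Jack, Liam.
That leaves Liam = 3. Eliminate 3 elsewhere: Carol, Hank.
Carol has just one choice, so Carol = 4. Strike 4 from Jack, Hank.
Jack's domain is down to {5}, so Jack = 5.
Hank's domain is down to {1}, so Hank = 1.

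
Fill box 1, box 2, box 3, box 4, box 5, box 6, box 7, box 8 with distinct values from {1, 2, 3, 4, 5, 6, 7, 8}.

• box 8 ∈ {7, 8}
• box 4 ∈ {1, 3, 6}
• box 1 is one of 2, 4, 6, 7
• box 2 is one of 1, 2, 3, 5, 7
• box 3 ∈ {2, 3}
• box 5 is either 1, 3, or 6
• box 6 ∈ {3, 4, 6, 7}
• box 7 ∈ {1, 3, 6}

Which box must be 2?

box 3

The 8 variables draw from only 8 values {1, 2, 3, 4, 5, 6, 7, 8}, so each is used; only box 2 can be 5, hence box 2 = 5.
Among the 7 still-open variables, 8 fits only box 8 (and all 7 values in {1, 2, 3, 4, 6, 7, 8} must be used), so box 8 = 8.
box 4, box 5, box 7 share exactly the 3 values {1, 3, 6}; by pigeonhole those values go to them, so strike 1, 3, 6 from box 1, box 3, box 6.
So 2 goes to box 3.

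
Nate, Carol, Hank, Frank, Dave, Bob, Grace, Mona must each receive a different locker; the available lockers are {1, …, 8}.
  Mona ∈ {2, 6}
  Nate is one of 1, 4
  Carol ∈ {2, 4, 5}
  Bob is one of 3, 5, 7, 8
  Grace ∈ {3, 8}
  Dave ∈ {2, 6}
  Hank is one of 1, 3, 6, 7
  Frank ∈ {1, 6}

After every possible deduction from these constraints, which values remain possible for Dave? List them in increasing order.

2, 6

The 2 variables Dave and Mona are confined to {2, 6}, which locks those values in; drop them from Carol, Hank, Frank.
Frank has just one choice, so Frank = 1. Remove 1 from Nate, Hank.
Nate must be 4 (only option left). So Carol can't be 4.
Carol must be 5 (only option left). Remove 5 from Bob.
No further eliminations apply; Dave can still be any of 2, 6.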